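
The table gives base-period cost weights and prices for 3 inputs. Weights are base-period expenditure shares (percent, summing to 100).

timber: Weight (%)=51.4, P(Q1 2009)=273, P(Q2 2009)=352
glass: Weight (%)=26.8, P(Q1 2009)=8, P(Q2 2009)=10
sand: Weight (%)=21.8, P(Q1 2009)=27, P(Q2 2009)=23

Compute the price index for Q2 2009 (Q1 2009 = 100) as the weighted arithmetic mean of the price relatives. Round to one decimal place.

118.3

timber: 51.4 × (352/273) = 51.4 × 1.289377 = 66.2740
glass: 26.8 × (10/8) = 26.8 × 1.250000 = 33.5000
sand: 21.8 × (23/27) = 21.8 × 0.851852 = 18.5704
Index = Σ wᵢ·(p₁ᵢ/p₀ᵢ) = 66.2740 + 33.5000 + 18.5704 = 118.3444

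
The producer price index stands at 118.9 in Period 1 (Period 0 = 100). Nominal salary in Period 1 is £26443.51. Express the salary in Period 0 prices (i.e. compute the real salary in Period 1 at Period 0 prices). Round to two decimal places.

Real = Nominal ÷ (Index/100) = 26443.51 ÷ (118.9/100)
     = 26443.51 ÷ 1.189 = 22240.1262

22240.13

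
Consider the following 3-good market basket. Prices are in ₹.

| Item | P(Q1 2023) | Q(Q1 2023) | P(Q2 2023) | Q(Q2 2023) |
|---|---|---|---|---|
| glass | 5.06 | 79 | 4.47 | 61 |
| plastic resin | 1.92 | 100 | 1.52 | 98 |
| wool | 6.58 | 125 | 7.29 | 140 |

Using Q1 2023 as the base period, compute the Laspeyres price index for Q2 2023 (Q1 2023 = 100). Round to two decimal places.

100.15

Laspeyres price index uses base-period quantities as weights.
ΣP(Q2 2023)·Q(Q1 2023) = 4.47×79 + 1.52×100 + 7.29×125 = 353.13 + 152 + 911.25 = 1416.38
ΣP(Q1 2023)·Q(Q1 2023) = 5.06×79 + 1.92×100 + 6.58×125 = 399.74 + 192 + 822.5 = 1414.24
Index = 1416.38 / 1414.24 × 100 = 100.1513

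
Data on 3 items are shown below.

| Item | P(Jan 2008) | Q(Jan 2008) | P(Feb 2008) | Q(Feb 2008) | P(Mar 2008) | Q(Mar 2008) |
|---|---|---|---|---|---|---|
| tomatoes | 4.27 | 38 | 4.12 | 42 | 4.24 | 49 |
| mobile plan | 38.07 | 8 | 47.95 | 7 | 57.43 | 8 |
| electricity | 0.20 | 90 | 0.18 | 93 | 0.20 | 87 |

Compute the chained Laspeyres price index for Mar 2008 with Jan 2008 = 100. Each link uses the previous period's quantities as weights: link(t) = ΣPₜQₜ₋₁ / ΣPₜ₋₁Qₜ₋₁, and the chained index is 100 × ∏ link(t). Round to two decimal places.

Link Jan 2008→Feb 2008:
ΣP(Feb 2008)Q(Jan 2008) = 4.12×38 + 47.95×8 + 0.18×90 = 156.56 + 383.6 + 16.2 = 556.36
ΣP(Jan 2008)Q(Jan 2008) = 4.27×38 + 38.07×8 + 0.20×90 = 162.26 + 304.56 + 18 = 484.82
link = 556.36/484.82 = 1.147560
Link Feb 2008→Mar 2008:
ΣP(Mar 2008)Q(Feb 2008) = 4.24×42 + 57.43×7 + 0.20×93 = 178.08 + 402.01 + 18.6 = 598.69
ΣP(Feb 2008)Q(Feb 2008) = 4.12×42 + 47.95×7 + 0.18×93 = 173.04 + 335.65 + 16.74 = 525.43
link = 598.69/525.43 = 1.139429
Chained index = 100 × 1.147560 × 1.139429 = 130.7563

130.76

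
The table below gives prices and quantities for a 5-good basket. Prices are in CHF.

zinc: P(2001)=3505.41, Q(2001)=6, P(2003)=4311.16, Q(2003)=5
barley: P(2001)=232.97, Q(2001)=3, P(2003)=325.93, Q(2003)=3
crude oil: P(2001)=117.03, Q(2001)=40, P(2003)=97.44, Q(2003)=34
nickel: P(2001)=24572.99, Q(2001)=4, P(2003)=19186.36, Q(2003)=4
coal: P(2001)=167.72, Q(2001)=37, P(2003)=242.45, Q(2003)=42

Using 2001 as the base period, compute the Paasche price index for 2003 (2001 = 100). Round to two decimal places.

88.42

Paasche price index uses current-period quantities as weights.
ΣP(2003)·Q(2003) = 4311.16×5 + 325.93×3 + 97.44×34 + 19186.36×4 + 242.45×42 = 21555.8 + 977.79 + 3312.96 + 76745.44 + 10182.9 = 112774.89
ΣP(2001)·Q(2003) = 3505.41×5 + 232.97×3 + 117.03×34 + 24572.99×4 + 167.72×42 = 17527.05 + 698.91 + 3979.02 + 98291.96 + 7044.24 = 127541.18
Index = 112774.89 / 127541.18 × 100 = 88.4223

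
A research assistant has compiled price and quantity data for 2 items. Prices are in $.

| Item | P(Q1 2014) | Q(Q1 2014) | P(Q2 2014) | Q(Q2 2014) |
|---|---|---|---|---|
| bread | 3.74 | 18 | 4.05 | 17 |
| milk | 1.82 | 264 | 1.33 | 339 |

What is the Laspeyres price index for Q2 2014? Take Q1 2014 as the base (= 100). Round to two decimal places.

77.40

Laspeyres price index uses base-period quantities as weights.
ΣP(Q2 2014)·Q(Q1 2014) = 4.05×18 + 1.33×264 = 72.9 + 351.12 = 424.02
ΣP(Q1 2014)·Q(Q1 2014) = 3.74×18 + 1.82×264 = 67.32 + 480.48 = 547.8
Index = 424.02 / 547.8 × 100 = 77.4042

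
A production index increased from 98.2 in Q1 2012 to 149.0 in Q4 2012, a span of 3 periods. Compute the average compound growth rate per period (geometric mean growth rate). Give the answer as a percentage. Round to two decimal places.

Growth factor = (149.0/98.2)^(1/3) = (1.517312)^(1/3) = 1.149101
Growth rate = 1.149101 − 1 = 0.149101 = 14.9101%

14.91%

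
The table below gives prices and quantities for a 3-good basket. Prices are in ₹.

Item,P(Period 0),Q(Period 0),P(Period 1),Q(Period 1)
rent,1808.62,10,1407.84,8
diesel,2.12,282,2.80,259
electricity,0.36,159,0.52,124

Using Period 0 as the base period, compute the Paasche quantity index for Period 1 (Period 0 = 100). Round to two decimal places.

80.61

Paasche quantity index uses current-period prices as weights.
ΣP(Period 1)·Q(Period 1) = 1407.84×8 + 2.80×259 + 0.52×124 = 11262.72 + 725.2 + 64.48 = 12052.4
ΣP(Period 1)·Q(Period 0) = 1407.84×10 + 2.80×282 + 0.52×159 = 14078.4 + 789.6 + 82.68 = 14950.68
Index = 12052.4 / 14950.68 × 100 = 80.6144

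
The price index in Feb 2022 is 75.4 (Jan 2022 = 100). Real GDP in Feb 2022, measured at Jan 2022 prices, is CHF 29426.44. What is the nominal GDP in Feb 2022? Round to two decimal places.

22187.54

Nominal = Real × (Index/100) = 29426.44 × (75.4/100)
        = 29426.44 × 0.754 = 22187.5358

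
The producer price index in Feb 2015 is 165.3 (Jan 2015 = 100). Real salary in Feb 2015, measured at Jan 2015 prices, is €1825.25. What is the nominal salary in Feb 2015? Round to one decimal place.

Nominal = Real × (Index/100) = 1825.25 × (165.3/100)
        = 1825.25 × 1.653 = 3017.1382

3017.1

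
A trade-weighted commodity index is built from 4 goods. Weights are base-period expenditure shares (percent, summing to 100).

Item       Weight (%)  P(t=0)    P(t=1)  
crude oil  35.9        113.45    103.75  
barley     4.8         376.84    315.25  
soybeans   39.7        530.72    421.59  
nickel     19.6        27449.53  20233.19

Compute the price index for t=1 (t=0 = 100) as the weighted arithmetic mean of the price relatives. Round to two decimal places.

82.83

crude oil: 35.9 × (103.75/113.45) = 35.9 × 0.914500 = 32.8305
barley: 4.8 × (315.25/376.84) = 4.8 × 0.836562 = 4.0155
soybeans: 39.7 × (421.59/530.72) = 39.7 × 0.794374 = 31.5366
nickel: 19.6 × (20233.19/27449.53) = 19.6 × 0.737105 = 14.4473
Index = Σ wᵢ·(p₁ᵢ/p₀ᵢ) = 32.8305 + 4.0155 + 31.5366 + 14.4473 = 82.8299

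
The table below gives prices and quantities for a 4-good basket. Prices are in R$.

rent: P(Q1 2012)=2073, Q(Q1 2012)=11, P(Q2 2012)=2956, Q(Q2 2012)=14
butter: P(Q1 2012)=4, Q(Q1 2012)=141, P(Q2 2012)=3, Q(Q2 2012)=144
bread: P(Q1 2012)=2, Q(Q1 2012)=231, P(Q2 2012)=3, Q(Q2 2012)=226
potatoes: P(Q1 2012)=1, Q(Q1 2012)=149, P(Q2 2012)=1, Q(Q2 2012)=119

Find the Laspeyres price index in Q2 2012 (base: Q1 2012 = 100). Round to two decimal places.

Laspeyres price index uses base-period quantities as weights.
ΣP(Q2 2012)·Q(Q1 2012) = 2956×11 + 3×141 + 3×231 + 1×149 = 32516 + 423 + 693 + 149 = 33781
ΣP(Q1 2012)·Q(Q1 2012) = 2073×11 + 4×141 + 2×231 + 1×149 = 22803 + 564 + 462 + 149 = 23978
Index = 33781 / 23978 × 100 = 140.8833

140.88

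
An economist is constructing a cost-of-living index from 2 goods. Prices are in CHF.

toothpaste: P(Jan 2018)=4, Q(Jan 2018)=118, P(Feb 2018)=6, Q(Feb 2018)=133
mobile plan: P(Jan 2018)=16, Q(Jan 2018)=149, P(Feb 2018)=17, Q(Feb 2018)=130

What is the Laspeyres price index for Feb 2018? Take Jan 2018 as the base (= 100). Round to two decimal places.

Laspeyres price index uses base-period quantities as weights.
ΣP(Feb 2018)·Q(Jan 2018) = 6×118 + 17×149 = 708 + 2533 = 3241
ΣP(Jan 2018)·Q(Jan 2018) = 4×118 + 16×149 = 472 + 2384 = 2856
Index = 3241 / 2856 × 100 = 113.4804

113.48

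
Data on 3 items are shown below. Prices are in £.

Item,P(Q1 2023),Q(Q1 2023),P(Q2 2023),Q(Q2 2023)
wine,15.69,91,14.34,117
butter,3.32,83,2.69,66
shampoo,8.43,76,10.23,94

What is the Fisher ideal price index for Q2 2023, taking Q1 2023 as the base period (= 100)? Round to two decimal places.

98.65

Laspeyres component (base-period weights):
ΣP(Q2 2023)Q(Q1 2023) = 14.34×91 + 2.69×83 + 10.23×76 = 1304.94 + 223.27 + 777.48 = 2305.69
ΣP(Q1 2023)Q(Q1 2023) = 15.69×91 + 3.32×83 + 8.43×76 = 1427.79 + 275.56 + 640.68 = 2344.03
L = 2305.69 / 2344.03 × 100 = 98.3644
Paasche component (current-period weights):
ΣP(Q2 2023)Q(Q2 2023) = 14.34×117 + 2.69×66 + 10.23×94 = 1677.78 + 177.54 + 961.62 = 2816.94
ΣP(Q1 2023)Q(Q2 2023) = 15.69×117 + 3.32×66 + 8.43×94 = 1835.73 + 219.12 + 792.42 = 2847.27
P = 2816.94 / 2847.27 × 100 = 98.9348
Fisher = √(L × P) = √(98.3644 × 98.9348) = 98.6491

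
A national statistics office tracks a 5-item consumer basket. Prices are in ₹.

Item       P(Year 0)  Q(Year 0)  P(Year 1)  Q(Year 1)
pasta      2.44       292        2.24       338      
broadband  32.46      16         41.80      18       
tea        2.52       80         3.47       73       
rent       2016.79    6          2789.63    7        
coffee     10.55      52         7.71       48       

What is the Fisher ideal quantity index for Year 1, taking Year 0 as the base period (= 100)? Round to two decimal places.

115.37

Laspeyres component (base-period weights):
ΣP(Year 0)Q(Year 1) = 2.44×338 + 32.46×18 + 2.52×73 + 2016.79×7 + 10.55×48 = 824.72 + 584.28 + 183.96 + 14117.53 + 506.4 = 16216.89
ΣP(Year 0)Q(Year 0) = 2.44×292 + 32.46×16 + 2.52×80 + 2016.79×6 + 10.55×52 = 712.48 + 519.36 + 201.6 + 12100.74 + 548.6 = 14082.78
L = 16216.89 / 14082.78 × 100 = 115.1540
Paasche component (current-period weights):
ΣP(Year 1)Q(Year 1) = 2.24×338 + 41.80×18 + 3.47×73 + 2789.63×7 + 7.71×48 = 757.12 + 752.4 + 253.31 + 19527.41 + 370.08 = 21660.32
ΣP(Year 1)Q(Year 0) = 2.24×292 + 41.80×16 + 3.47×80 + 2789.63×6 + 7.71×52 = 654.08 + 668.8 + 277.6 + 16737.78 + 400.92 = 18739.18
P = 21660.32 / 18739.18 × 100 = 115.5884
Fisher = √(L × P) = √(115.1540 × 115.5884) = 115.3710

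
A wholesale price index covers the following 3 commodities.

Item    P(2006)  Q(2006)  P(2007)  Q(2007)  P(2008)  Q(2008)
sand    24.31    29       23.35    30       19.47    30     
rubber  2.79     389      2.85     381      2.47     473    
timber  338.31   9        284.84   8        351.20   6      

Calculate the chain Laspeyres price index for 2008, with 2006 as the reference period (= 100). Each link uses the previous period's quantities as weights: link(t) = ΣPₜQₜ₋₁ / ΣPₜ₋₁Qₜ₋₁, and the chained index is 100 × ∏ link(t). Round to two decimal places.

95.92

Link 2006→2007:
ΣP(2007)Q(2006) = 23.35×29 + 2.85×389 + 284.84×9 = 677.15 + 1108.65 + 2563.56 = 4349.36
ΣP(2006)Q(2006) = 24.31×29 + 2.79×389 + 338.31×9 = 704.99 + 1085.31 + 3044.79 = 4835.09
link = 4349.36/4835.09 = 0.899541
Link 2007→2008:
ΣP(2008)Q(2007) = 19.47×30 + 2.47×381 + 351.20×8 = 584.1 + 941.07 + 2809.6 = 4334.77
ΣP(2007)Q(2007) = 23.35×30 + 2.85×381 + 284.84×8 = 700.5 + 1085.85 + 2278.72 = 4065.07
link = 4334.77/4065.07 = 1.066346
Chained index = 100 × 0.899541 × 1.066346 = 95.9221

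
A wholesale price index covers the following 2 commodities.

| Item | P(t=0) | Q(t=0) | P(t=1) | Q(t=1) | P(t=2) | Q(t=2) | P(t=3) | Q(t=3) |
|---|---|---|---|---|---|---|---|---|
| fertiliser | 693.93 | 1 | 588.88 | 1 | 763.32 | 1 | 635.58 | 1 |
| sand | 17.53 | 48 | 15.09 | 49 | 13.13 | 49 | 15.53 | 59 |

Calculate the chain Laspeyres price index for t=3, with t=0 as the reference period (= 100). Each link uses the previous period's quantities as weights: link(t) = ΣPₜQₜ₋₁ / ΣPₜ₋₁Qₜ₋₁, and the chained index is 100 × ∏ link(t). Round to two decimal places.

Link t=0→t=1:
ΣP(t=1)Q(t=0) = 588.88×1 + 15.09×48 = 588.88 + 724.32 = 1313.2
ΣP(t=0)Q(t=0) = 693.93×1 + 17.53×48 = 693.93 + 841.44 = 1535.37
link = 1313.2/1535.37 = 0.855299
Link t=1→t=2:
ΣP(t=2)Q(t=1) = 763.32×1 + 13.13×49 = 763.32 + 643.37 = 1406.69
ΣP(t=1)Q(t=1) = 588.88×1 + 15.09×49 = 588.88 + 739.41 = 1328.29
link = 1406.69/1328.29 = 1.059023
Link t=2→t=3:
ΣP(t=3)Q(t=2) = 635.58×1 + 15.53×49 = 635.58 + 760.97 = 1396.55
ΣP(t=2)Q(t=2) = 763.32×1 + 13.13×49 = 763.32 + 643.37 = 1406.69
link = 1396.55/1406.69 = 0.992792
Chained index = 100 × 0.855299 × 1.059023 × 0.992792 = 89.9252

89.93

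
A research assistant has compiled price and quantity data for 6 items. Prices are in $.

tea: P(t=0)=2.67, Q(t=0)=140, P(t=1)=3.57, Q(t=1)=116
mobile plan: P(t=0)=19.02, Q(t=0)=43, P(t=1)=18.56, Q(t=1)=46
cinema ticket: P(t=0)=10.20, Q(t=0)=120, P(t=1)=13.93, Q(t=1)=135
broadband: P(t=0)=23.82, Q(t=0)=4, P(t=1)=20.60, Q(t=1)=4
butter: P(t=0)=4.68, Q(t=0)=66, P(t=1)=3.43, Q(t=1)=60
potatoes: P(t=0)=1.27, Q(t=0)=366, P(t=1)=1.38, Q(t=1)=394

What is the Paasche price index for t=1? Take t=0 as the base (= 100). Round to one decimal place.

Paasche price index uses current-period quantities as weights.
ΣP(t=1)·Q(t=1) = 3.57×116 + 18.56×46 + 13.93×135 + 20.60×4 + 3.43×60 + 1.38×394 = 414.12 + 853.76 + 1880.55 + 82.4 + 205.8 + 543.72 = 3980.35
ΣP(t=0)·Q(t=1) = 2.67×116 + 19.02×46 + 10.20×135 + 23.82×4 + 4.68×60 + 1.27×394 = 309.72 + 874.92 + 1377 + 95.28 + 280.8 + 500.38 = 3438.1
Index = 3980.35 / 3438.1 × 100 = 115.7718

115.8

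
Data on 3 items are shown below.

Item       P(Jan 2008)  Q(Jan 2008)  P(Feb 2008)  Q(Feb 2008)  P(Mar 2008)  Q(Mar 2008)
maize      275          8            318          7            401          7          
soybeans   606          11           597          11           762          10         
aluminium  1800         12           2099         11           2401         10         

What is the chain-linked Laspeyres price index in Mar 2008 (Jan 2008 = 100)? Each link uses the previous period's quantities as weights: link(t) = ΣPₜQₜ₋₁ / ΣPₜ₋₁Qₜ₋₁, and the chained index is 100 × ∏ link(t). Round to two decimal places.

132.77

Link Jan 2008→Feb 2008:
ΣP(Feb 2008)Q(Jan 2008) = 318×8 + 597×11 + 2099×12 = 2544 + 6567 + 25188 = 34299
ΣP(Jan 2008)Q(Jan 2008) = 275×8 + 606×11 + 1800×12 = 2200 + 6666 + 21600 = 30466
link = 34299/30466 = 1.125812
Link Feb 2008→Mar 2008:
ΣP(Mar 2008)Q(Feb 2008) = 401×7 + 762×11 + 2401×11 = 2807 + 8382 + 26411 = 37600
ΣP(Feb 2008)Q(Feb 2008) = 318×7 + 597×11 + 2099×11 = 2226 + 6567 + 23089 = 31882
link = 37600/31882 = 1.179349
Chained index = 100 × 1.125812 × 1.179349 = 132.7726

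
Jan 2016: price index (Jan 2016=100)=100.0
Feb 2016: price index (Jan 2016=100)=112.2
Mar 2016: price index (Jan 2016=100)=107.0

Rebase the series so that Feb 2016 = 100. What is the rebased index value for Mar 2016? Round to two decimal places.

95.37

Rebased(Mar 2016) = 107.0 / 112.2 × 100 = 95.3654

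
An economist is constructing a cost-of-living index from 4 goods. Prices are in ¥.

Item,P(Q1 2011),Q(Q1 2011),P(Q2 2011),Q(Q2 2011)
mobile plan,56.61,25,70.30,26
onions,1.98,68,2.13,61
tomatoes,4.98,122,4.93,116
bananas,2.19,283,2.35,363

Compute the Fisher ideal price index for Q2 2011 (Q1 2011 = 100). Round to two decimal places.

Laspeyres component (base-period weights):
ΣP(Q2 2011)Q(Q1 2011) = 70.30×25 + 2.13×68 + 4.93×122 + 2.35×283 = 1757.5 + 144.84 + 601.46 + 665.05 = 3168.85
ΣP(Q1 2011)Q(Q1 2011) = 56.61×25 + 1.98×68 + 4.98×122 + 2.19×283 = 1415.25 + 134.64 + 607.56 + 619.77 = 2777.22
L = 3168.85 / 2777.22 × 100 = 114.1015
Paasche component (current-period weights):
ΣP(Q2 2011)Q(Q2 2011) = 70.30×26 + 2.13×61 + 4.93×116 + 2.35×363 = 1827.8 + 129.93 + 571.88 + 853.05 = 3382.66
ΣP(Q1 2011)Q(Q2 2011) = 56.61×26 + 1.98×61 + 4.98×116 + 2.19×363 = 1471.86 + 120.78 + 577.68 + 794.97 = 2965.29
P = 3382.66 / 2965.29 × 100 = 114.0752
Fisher = √(L × P) = √(114.1015 × 114.0752) = 114.0883

114.09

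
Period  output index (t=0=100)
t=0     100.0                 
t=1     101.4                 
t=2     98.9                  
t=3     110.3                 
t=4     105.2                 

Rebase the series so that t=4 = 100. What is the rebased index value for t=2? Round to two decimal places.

Rebased(t=2) = 98.9 / 105.2 × 100 = 94.0114

94.01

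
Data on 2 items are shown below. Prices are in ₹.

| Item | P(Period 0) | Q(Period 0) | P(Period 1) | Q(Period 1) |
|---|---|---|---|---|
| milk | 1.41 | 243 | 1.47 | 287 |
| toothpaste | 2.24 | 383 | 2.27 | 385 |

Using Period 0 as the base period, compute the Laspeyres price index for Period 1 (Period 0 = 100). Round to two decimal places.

102.17

Laspeyres price index uses base-period quantities as weights.
ΣP(Period 1)·Q(Period 0) = 1.47×243 + 2.27×383 = 357.21 + 869.41 = 1226.62
ΣP(Period 0)·Q(Period 0) = 1.41×243 + 2.24×383 = 342.63 + 857.92 = 1200.55
Index = 1226.62 / 1200.55 × 100 = 102.1715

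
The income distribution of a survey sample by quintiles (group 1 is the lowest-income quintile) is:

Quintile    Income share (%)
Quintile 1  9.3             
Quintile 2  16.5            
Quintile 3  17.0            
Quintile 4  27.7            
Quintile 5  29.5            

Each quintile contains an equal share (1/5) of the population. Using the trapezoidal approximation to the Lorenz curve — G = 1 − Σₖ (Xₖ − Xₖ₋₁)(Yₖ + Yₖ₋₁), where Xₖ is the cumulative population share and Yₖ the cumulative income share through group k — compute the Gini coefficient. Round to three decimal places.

Cumulative income shares Yₖ: 0.0930, 0.2580, 0.4280, 0.7050, 1.0000
Σ (Xₖ−Xₖ₋₁)(Yₖ+Yₖ₋₁) = (1/5)(0.0930+0.0000) + (1/5)(0.2580+0.0930) + (1/5)(0.4280+0.2580) + (1/5)(0.7050+0.4280) + (1/5)(1.0000+0.7050)
  = 0.0186 + 0.0702 + 0.1372 + 0.2266 + 0.3410 = 0.7936
G = 1 − 0.7936 = 0.2064

0.206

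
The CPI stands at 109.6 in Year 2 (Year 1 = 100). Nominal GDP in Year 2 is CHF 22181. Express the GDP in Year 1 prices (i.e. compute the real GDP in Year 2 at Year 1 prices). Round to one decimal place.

20238.1

Real = Nominal ÷ (Index/100) = 22181 ÷ (109.6/100)
     = 22181 ÷ 1.096 = 20238.1387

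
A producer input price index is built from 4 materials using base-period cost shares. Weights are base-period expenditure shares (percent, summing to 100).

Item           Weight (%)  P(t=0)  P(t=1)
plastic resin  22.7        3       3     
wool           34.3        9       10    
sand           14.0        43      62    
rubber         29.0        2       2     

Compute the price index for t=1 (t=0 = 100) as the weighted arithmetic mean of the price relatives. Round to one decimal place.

110.0

plastic resin: 22.7 × (3/3) = 22.7 × 1.000000 = 22.7000
wool: 34.3 × (10/9) = 34.3 × 1.111111 = 38.1111
sand: 14.0 × (62/43) = 14.0 × 1.441860 = 20.1860
rubber: 29.0 × (2/2) = 29.0 × 1.000000 = 29.0000
Index = Σ wᵢ·(p₁ᵢ/p₀ᵢ) = 22.7000 + 38.1111 + 20.1860 + 29.0000 = 109.9972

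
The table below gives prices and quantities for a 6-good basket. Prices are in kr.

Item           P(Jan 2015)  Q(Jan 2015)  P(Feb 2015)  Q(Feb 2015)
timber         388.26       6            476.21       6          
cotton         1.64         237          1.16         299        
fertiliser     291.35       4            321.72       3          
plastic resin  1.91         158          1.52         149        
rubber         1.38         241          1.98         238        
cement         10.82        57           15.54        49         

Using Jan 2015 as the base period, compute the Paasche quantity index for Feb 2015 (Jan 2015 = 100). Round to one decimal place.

Paasche quantity index uses current-period prices as weights.
ΣP(Feb 2015)·Q(Feb 2015) = 476.21×6 + 1.16×299 + 321.72×3 + 1.52×149 + 1.98×238 + 15.54×49 = 2857.26 + 346.84 + 965.16 + 226.48 + 471.24 + 761.46 = 5628.44
ΣP(Feb 2015)·Q(Jan 2015) = 476.21×6 + 1.16×237 + 321.72×4 + 1.52×158 + 1.98×241 + 15.54×57 = 2857.26 + 274.92 + 1286.88 + 240.16 + 477.18 + 885.78 = 6022.18
Index = 5628.44 / 6022.18 × 100 = 93.4618

93.5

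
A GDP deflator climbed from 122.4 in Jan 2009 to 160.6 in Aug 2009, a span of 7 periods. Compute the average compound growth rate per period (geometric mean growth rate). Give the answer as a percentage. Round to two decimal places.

3.96%

Growth factor = (160.6/122.4)^(1/7) = (1.312092)^(1/7) = 1.039566
Growth rate = 1.039566 − 1 = 0.039566 = 3.9566%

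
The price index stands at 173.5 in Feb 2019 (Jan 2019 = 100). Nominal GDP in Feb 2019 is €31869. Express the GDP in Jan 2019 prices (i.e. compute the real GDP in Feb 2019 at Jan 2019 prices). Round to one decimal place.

18368.3

Real = Nominal ÷ (Index/100) = 31869 ÷ (173.5/100)
     = 31869 ÷ 1.735 = 18368.2997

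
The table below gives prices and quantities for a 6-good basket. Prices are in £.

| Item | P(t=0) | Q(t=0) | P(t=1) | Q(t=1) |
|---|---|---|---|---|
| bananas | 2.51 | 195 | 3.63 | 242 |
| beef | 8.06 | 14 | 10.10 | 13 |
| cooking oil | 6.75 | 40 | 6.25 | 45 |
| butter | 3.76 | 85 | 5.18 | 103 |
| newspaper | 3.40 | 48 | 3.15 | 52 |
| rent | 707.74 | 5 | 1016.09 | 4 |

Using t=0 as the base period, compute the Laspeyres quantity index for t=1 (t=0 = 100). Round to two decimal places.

Laspeyres quantity index uses base-period prices as weights.
ΣP(t=0)·Q(t=1) = 2.51×242 + 8.06×13 + 6.75×45 + 3.76×103 + 3.40×52 + 707.74×4 = 607.42 + 104.78 + 303.75 + 387.28 + 176.8 + 2830.96 = 4410.99
ΣP(t=0)·Q(t=0) = 2.51×195 + 8.06×14 + 6.75×40 + 3.76×85 + 3.40×48 + 707.74×5 = 489.45 + 112.84 + 270 + 319.6 + 163.2 + 3538.7 = 4893.79
Index = 4410.99 / 4893.79 × 100 = 90.1344

90.13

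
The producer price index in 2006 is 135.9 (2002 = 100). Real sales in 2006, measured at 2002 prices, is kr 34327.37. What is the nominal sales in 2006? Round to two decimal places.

46650.90

Nominal = Real × (Index/100) = 34327.37 × (135.9/100)
        = 34327.37 × 1.359 = 46650.8958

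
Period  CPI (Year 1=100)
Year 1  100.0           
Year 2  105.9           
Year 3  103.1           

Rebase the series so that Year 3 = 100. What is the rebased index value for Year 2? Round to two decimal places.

Rebased(Year 2) = 105.9 / 103.1 × 100 = 102.7158

102.72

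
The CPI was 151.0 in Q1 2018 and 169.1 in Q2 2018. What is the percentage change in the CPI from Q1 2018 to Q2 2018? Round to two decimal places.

Change = (169.1 − 151.0) / 151.0 × 100
       = 18.1 / 151.0 × 100 = 11.9868%

11.99%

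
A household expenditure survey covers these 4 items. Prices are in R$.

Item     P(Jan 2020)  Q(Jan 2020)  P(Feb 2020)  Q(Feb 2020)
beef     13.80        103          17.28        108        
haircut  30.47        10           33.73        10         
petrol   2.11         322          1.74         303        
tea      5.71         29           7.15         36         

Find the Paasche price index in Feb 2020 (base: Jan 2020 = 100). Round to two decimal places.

113.19

Paasche price index uses current-period quantities as weights.
ΣP(Feb 2020)·Q(Feb 2020) = 17.28×108 + 33.73×10 + 1.74×303 + 7.15×36 = 1866.24 + 337.3 + 527.22 + 257.4 = 2988.16
ΣP(Jan 2020)·Q(Feb 2020) = 13.80×108 + 30.47×10 + 2.11×303 + 5.71×36 = 1490.4 + 304.7 + 639.33 + 205.56 = 2639.99
Index = 2988.16 / 2639.99 × 100 = 113.1883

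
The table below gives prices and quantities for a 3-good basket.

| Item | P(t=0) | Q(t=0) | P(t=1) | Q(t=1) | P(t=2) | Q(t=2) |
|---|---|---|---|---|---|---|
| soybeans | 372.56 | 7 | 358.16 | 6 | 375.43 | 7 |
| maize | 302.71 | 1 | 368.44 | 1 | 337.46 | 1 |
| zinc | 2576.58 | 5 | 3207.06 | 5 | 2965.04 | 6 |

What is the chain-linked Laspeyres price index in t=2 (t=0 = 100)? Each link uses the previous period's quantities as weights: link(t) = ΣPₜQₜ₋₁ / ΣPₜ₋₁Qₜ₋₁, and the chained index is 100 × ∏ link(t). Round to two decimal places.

Link t=0→t=1:
ΣP(t=1)Q(t=0) = 358.16×7 + 368.44×1 + 3207.06×5 = 2507.12 + 368.44 + 16035.3 = 18910.86
ΣP(t=0)Q(t=0) = 372.56×7 + 302.71×1 + 2576.58×5 = 2607.92 + 302.71 + 12882.9 = 15793.53
link = 18910.86/15793.53 = 1.197380
Link t=1→t=2:
ΣP(t=2)Q(t=1) = 375.43×6 + 337.46×1 + 2965.04×5 = 2252.58 + 337.46 + 14825.2 = 17415.24
ΣP(t=1)Q(t=1) = 358.16×6 + 368.44×1 + 3207.06×5 = 2148.96 + 368.44 + 16035.3 = 18552.7
link = 17415.24/18552.7 = 0.938690
Chained index = 100 × 1.197380 × 0.938690 = 112.3969

112.40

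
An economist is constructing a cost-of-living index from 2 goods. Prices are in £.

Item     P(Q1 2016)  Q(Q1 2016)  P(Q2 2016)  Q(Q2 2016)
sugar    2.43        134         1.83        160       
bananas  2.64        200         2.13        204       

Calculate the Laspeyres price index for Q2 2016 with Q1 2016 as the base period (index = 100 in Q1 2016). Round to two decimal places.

Laspeyres price index uses base-period quantities as weights.
ΣP(Q2 2016)·Q(Q1 2016) = 1.83×134 + 2.13×200 = 245.22 + 426 = 671.22
ΣP(Q1 2016)·Q(Q1 2016) = 2.43×134 + 2.64×200 = 325.62 + 528 = 853.62
Index = 671.22 / 853.62 × 100 = 78.6322

78.63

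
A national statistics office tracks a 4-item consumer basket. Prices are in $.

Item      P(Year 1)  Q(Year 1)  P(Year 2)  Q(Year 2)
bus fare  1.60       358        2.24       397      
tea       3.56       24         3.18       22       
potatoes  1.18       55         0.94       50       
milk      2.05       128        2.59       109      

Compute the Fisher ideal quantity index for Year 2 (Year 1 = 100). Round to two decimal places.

101.60

Laspeyres component (base-period weights):
ΣP(Year 1)Q(Year 2) = 1.60×397 + 3.56×22 + 1.18×50 + 2.05×109 = 635.2 + 78.32 + 59 + 223.45 = 995.97
ΣP(Year 1)Q(Year 1) = 1.60×358 + 3.56×24 + 1.18×55 + 2.05×128 = 572.8 + 85.44 + 64.9 + 262.4 = 985.54
L = 995.97 / 985.54 × 100 = 101.0583
Paasche component (current-period weights):
ΣP(Year 2)Q(Year 2) = 2.24×397 + 3.18×22 + 0.94×50 + 2.59×109 = 889.28 + 69.96 + 47 + 282.31 = 1288.55
ΣP(Year 2)Q(Year 1) = 2.24×358 + 3.18×24 + 0.94×55 + 2.59×128 = 801.92 + 76.32 + 51.7 + 331.52 = 1261.46
P = 1288.55 / 1261.46 × 100 = 102.1475
Fisher = √(L × P) = √(101.0583 × 102.1475) = 101.6014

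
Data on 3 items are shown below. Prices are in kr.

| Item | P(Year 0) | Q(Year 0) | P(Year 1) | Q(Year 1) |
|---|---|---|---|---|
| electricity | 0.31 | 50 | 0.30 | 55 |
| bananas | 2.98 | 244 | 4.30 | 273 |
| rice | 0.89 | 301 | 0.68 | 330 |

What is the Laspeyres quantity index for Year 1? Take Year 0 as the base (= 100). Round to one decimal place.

111.3

Laspeyres quantity index uses base-period prices as weights.
ΣP(Year 0)·Q(Year 1) = 0.31×55 + 2.98×273 + 0.89×330 = 17.05 + 813.54 + 293.7 = 1124.29
ΣP(Year 0)·Q(Year 0) = 0.31×50 + 2.98×244 + 0.89×301 = 15.5 + 727.12 + 267.89 = 1010.51
Index = 1124.29 / 1010.51 × 100 = 111.2597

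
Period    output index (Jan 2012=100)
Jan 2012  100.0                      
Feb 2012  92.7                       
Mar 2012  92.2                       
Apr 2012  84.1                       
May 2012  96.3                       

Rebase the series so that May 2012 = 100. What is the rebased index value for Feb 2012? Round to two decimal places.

96.26

Rebased(Feb 2012) = 92.7 / 96.3 × 100 = 96.2617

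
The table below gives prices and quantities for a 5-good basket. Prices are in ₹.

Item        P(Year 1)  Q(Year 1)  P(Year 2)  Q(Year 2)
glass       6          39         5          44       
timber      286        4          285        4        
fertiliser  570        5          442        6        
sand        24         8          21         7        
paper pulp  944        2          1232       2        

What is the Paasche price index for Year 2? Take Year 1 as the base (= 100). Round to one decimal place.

96.2

Paasche price index uses current-period quantities as weights.
ΣP(Year 2)·Q(Year 2) = 5×44 + 285×4 + 442×6 + 21×7 + 1232×2 = 220 + 1140 + 2652 + 147 + 2464 = 6623
ΣP(Year 1)·Q(Year 2) = 6×44 + 286×4 + 570×6 + 24×7 + 944×2 = 264 + 1144 + 3420 + 168 + 1888 = 6884
Index = 6623 / 6884 × 100 = 96.2086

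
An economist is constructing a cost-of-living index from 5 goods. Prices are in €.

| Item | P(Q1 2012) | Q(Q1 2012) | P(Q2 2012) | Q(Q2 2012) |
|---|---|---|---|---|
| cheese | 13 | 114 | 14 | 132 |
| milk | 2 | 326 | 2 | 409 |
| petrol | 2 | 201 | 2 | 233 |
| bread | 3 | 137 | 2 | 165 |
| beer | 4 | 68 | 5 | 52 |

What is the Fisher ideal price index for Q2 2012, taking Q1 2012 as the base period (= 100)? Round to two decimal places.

100.95

Laspeyres component (base-period weights):
ΣP(Q2 2012)Q(Q1 2012) = 14×114 + 2×326 + 2×201 + 2×137 + 5×68 = 1596 + 652 + 402 + 274 + 340 = 3264
ΣP(Q1 2012)Q(Q1 2012) = 13×114 + 2×326 + 2×201 + 3×137 + 4×68 = 1482 + 652 + 402 + 411 + 272 = 3219
L = 3264 / 3219 × 100 = 101.3979
Paasche component (current-period weights):
ΣP(Q2 2012)Q(Q2 2012) = 14×132 + 2×409 + 2×233 + 2×165 + 5×52 = 1848 + 818 + 466 + 330 + 260 = 3722
ΣP(Q1 2012)Q(Q2 2012) = 13×132 + 2×409 + 2×233 + 3×165 + 4×52 = 1716 + 818 + 466 + 495 + 208 = 3703
P = 3722 / 3703 × 100 = 100.5131
Fisher = √(L × P) = √(101.3979 × 100.5131) = 100.9546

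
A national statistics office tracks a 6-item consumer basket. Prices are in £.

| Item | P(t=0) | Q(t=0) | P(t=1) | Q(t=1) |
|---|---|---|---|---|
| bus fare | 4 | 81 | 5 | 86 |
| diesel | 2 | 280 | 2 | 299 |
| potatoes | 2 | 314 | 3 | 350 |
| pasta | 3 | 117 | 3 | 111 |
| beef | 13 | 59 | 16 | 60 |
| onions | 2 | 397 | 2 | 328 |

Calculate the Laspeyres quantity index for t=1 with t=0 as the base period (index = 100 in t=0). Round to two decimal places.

99.62

Laspeyres quantity index uses base-period prices as weights.
ΣP(t=0)·Q(t=1) = 4×86 + 2×299 + 2×350 + 3×111 + 13×60 + 2×328 = 344 + 598 + 700 + 333 + 780 + 656 = 3411
ΣP(t=0)·Q(t=0) = 4×81 + 2×280 + 2×314 + 3×117 + 13×59 + 2×397 = 324 + 560 + 628 + 351 + 767 + 794 = 3424
Index = 3411 / 3424 × 100 = 99.6203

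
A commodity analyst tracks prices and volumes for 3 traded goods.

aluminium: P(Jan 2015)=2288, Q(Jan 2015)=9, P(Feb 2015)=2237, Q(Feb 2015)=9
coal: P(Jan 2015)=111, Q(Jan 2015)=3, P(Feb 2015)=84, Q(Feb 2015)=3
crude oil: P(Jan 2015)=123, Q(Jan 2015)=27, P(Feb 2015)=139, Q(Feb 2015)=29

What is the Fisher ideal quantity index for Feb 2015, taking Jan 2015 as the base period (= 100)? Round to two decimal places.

101.08

Laspeyres component (base-period weights):
ΣP(Jan 2015)Q(Feb 2015) = 2288×9 + 111×3 + 123×29 = 20592 + 333 + 3567 = 24492
ΣP(Jan 2015)Q(Jan 2015) = 2288×9 + 111×3 + 123×27 = 20592 + 333 + 3321 = 24246
L = 24492 / 24246 × 100 = 101.0146
Paasche component (current-period weights):
ΣP(Feb 2015)Q(Feb 2015) = 2237×9 + 84×3 + 139×29 = 20133 + 252 + 4031 = 24416
ΣP(Feb 2015)Q(Jan 2015) = 2237×9 + 84×3 + 139×27 = 20133 + 252 + 3753 = 24138
P = 24416 / 24138 × 100 = 101.1517
Fisher = √(L × P) = √(101.0146 × 101.1517) = 101.0831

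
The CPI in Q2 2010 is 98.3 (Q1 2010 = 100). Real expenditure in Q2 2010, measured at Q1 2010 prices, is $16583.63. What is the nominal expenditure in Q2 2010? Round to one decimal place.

16301.7

Nominal = Real × (Index/100) = 16583.63 × (98.3/100)
        = 16583.63 × 0.983 = 16301.7083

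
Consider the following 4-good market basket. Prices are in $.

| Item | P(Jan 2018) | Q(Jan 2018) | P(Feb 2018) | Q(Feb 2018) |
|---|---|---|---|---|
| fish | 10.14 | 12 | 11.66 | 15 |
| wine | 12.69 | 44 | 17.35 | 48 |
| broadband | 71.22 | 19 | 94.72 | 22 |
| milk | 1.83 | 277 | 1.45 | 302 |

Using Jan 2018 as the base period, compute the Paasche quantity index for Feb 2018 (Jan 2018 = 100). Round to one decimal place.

Paasche quantity index uses current-period prices as weights.
ΣP(Feb 2018)·Q(Feb 2018) = 11.66×15 + 17.35×48 + 94.72×22 + 1.45×302 = 174.9 + 832.8 + 2083.84 + 437.9 = 3529.44
ΣP(Feb 2018)·Q(Jan 2018) = 11.66×12 + 17.35×44 + 94.72×19 + 1.45×277 = 139.92 + 763.4 + 1799.68 + 401.65 = 3104.65
Index = 3529.44 / 3104.65 × 100 = 113.6824

113.7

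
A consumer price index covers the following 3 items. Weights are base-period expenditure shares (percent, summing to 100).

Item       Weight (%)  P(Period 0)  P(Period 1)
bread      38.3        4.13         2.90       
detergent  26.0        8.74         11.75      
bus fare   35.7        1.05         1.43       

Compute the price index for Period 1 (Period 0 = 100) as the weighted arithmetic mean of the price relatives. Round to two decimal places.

110.47

bread: 38.3 × (2.90/4.13) = 38.3 × 0.702179 = 26.8935
detergent: 26.0 × (11.75/8.74) = 26.0 × 1.344394 = 34.9542
bus fare: 35.7 × (1.43/1.05) = 35.7 × 1.361905 = 48.6200
Index = Σ wᵢ·(p₁ᵢ/p₀ᵢ) = 26.8935 + 34.9542 + 48.6200 = 110.4677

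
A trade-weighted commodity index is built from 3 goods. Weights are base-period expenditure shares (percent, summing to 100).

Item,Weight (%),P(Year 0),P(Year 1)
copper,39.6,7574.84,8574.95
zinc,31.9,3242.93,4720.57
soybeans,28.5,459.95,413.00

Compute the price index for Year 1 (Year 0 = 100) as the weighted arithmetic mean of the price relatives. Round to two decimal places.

116.85

copper: 39.6 × (8574.95/7574.84) = 39.6 × 1.132031 = 44.8284
zinc: 31.9 × (4720.57/3242.93) = 31.9 × 1.455650 = 46.4352
soybeans: 28.5 × (413.00/459.95) = 28.5 × 0.897924 = 25.5908
Index = Σ wᵢ·(p₁ᵢ/p₀ᵢ) = 44.8284 + 46.4352 + 25.5908 = 116.8545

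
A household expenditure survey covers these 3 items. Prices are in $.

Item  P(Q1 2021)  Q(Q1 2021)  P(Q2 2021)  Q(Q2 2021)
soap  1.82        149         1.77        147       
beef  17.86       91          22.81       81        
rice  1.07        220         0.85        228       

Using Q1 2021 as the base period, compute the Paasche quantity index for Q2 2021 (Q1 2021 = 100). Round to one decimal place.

Paasche quantity index uses current-period prices as weights.
ΣP(Q2 2021)·Q(Q2 2021) = 1.77×147 + 22.81×81 + 0.85×228 = 260.19 + 1847.61 + 193.8 = 2301.6
ΣP(Q2 2021)·Q(Q1 2021) = 1.77×149 + 22.81×91 + 0.85×220 = 263.73 + 2075.71 + 187 = 2526.44
Index = 2301.6 / 2526.44 × 100 = 91.1005

91.1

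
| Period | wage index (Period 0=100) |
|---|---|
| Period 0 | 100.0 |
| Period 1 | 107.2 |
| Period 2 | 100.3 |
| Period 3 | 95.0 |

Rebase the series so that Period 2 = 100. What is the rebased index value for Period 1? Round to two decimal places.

Rebased(Period 1) = 107.2 / 100.3 × 100 = 106.8794

106.88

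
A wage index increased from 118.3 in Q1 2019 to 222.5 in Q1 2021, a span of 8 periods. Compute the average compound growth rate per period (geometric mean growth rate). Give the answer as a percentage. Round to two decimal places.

Growth factor = (222.5/118.3)^(1/8) = (1.880811)^(1/8) = 1.082164
Growth rate = 1.082164 − 1 = 0.082164 = 8.2164%

8.22%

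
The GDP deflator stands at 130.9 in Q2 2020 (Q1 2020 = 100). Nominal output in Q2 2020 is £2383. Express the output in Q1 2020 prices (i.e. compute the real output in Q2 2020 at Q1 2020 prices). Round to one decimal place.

Real = Nominal ÷ (Index/100) = 2383 ÷ (130.9/100)
     = 2383 ÷ 1.309 = 1820.4736

1820.5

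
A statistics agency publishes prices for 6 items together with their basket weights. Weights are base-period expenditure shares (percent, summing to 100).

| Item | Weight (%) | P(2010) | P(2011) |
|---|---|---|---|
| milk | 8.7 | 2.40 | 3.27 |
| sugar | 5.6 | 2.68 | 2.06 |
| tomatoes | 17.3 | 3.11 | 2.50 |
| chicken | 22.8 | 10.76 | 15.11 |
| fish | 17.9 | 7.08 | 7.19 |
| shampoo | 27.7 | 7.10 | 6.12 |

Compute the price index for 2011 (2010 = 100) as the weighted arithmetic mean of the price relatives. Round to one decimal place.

104.1

milk: 8.7 × (3.27/2.40) = 8.7 × 1.362500 = 11.8537
sugar: 5.6 × (2.06/2.68) = 5.6 × 0.768657 = 4.3045
tomatoes: 17.3 × (2.50/3.11) = 17.3 × 0.803859 = 13.9068
chicken: 22.8 × (15.11/10.76) = 22.8 × 1.404275 = 32.0175
fish: 17.9 × (7.19/7.08) = 17.9 × 1.015537 = 18.1781
shampoo: 27.7 × (6.12/7.10) = 27.7 × 0.861972 = 23.8766
Index = Σ wᵢ·(p₁ᵢ/p₀ᵢ) = 11.8537 + 4.3045 + 13.9068 + 32.0175 + 18.1781 + 23.8766 = 104.1372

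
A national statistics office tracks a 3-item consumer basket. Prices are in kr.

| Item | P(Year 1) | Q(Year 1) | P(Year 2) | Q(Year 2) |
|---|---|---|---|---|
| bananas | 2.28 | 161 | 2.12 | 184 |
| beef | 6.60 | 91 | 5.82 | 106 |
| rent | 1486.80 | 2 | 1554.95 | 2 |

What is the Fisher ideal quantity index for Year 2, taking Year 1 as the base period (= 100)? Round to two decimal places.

Laspeyres component (base-period weights):
ΣP(Year 1)Q(Year 2) = 2.28×184 + 6.60×106 + 1486.80×2 = 419.52 + 699.6 + 2973.6 = 4092.72
ΣP(Year 1)Q(Year 1) = 2.28×161 + 6.60×91 + 1486.80×2 = 367.08 + 600.6 + 2973.6 = 3941.28
L = 4092.72 / 3941.28 × 100 = 103.8424
Paasche component (current-period weights):
ΣP(Year 2)Q(Year 2) = 2.12×184 + 5.82×106 + 1554.95×2 = 390.08 + 616.92 + 3109.9 = 4116.9
ΣP(Year 2)Q(Year 1) = 2.12×161 + 5.82×91 + 1554.95×2 = 341.32 + 529.62 + 3109.9 = 3980.84
P = 4116.9 / 3980.84 × 100 = 103.4179
Fisher = √(L × P) = √(103.8424 × 103.4179) = 103.6299

103.63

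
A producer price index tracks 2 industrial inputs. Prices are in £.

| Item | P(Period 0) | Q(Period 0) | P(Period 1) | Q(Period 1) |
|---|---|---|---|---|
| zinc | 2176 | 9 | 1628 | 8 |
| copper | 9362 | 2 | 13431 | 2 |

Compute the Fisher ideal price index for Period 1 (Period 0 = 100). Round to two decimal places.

Laspeyres component (base-period weights):
ΣP(Period 1)Q(Period 0) = 1628×9 + 13431×2 = 14652 + 26862 = 41514
ΣP(Period 0)Q(Period 0) = 2176×9 + 9362×2 = 19584 + 18724 = 38308
L = 41514 / 38308 × 100 = 108.3690
Paasche component (current-period weights):
ΣP(Period 1)Q(Period 1) = 1628×8 + 13431×2 = 13024 + 26862 = 39886
ΣP(Period 0)Q(Period 1) = 2176×8 + 9362×2 = 17408 + 18724 = 36132
P = 39886 / 36132 × 100 = 110.3897
Fisher = √(L × P) = √(108.3690 × 110.3897) = 109.3747

109.37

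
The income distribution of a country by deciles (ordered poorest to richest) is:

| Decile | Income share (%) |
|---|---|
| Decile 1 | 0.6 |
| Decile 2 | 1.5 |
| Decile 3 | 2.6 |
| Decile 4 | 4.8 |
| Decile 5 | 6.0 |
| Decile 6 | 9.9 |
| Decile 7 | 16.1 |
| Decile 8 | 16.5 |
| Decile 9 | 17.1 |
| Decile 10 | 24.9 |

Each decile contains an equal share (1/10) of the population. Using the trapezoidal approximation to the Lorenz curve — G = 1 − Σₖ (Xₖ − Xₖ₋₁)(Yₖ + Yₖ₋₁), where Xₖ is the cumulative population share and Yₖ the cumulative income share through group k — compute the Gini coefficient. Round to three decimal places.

0.435

Cumulative income shares Yₖ: 0.0060, 0.0210, 0.0470, 0.0950, 0.1550, 0.2540, 0.4150, 0.5800, 0.7510, 1.0000
Σ (Xₖ−Xₖ₋₁)(Yₖ+Yₖ₋₁) = (1/10)(0.0060+0.0000) + (1/10)(0.0210+0.0060) + (1/10)(0.0470+0.0210) + (1/10)(0.0950+0.0470) + (1/10)(0.1550+0.0950) + (1/10)(0.2540+0.1550) + (1/10)(0.4150+0.2540) + (1/10)(0.5800+0.4150) + (1/10)(0.7510+0.5800) + (1/10)(1.0000+0.7510)
  = 0.0006 + 0.0027 + 0.0068 + 0.0142 + 0.0250 + 0.0409 + 0.0669 + 0.0995 + 0.1331 + 0.1751 = 0.5648
G = 1 − 0.5648 = 0.4352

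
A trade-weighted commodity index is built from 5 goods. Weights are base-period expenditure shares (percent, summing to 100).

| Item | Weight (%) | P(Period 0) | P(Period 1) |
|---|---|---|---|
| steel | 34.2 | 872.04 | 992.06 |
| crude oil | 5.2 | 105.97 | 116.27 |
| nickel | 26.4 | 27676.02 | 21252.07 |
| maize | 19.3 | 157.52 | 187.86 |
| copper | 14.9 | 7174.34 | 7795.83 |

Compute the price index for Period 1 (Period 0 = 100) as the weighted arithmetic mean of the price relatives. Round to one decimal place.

104.1

steel: 34.2 × (992.06/872.04) = 34.2 × 1.137631 = 38.9070
crude oil: 5.2 × (116.27/105.97) = 5.2 × 1.097197 = 5.7054
nickel: 26.4 × (21252.07/27676.02) = 26.4 × 0.767888 = 20.2722
maize: 19.3 × (187.86/157.52) = 19.3 × 1.192610 = 23.0174
copper: 14.9 × (7795.83/7174.34) = 14.9 × 1.086627 = 16.1907
Index = Σ wᵢ·(p₁ᵢ/p₀ᵢ) = 38.9070 + 5.7054 + 20.2722 + 23.0174 + 16.1907 = 104.0928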